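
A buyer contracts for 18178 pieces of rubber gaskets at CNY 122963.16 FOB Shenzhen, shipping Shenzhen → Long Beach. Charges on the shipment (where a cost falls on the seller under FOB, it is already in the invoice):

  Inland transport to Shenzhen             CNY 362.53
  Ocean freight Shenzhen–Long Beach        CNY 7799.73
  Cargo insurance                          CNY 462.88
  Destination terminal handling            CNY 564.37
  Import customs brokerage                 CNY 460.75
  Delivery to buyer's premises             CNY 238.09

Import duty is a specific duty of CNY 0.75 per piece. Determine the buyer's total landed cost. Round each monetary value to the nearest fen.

FOB: the seller bears costs until goods are on board at the origin port; the buyer bears freight, insurance and all costs thereafter.
Already in the invoice (seller's account under FOB): inland to port — exclude.
CIF value = FOB price + freight + insurance = 122963.16 + 7799.73 + 462.88 = 131225.77
Import duty = 18178 × 0.75 = 13633.50
Buyer bears: freight 7799.73 + insurance 462.88 + destination terminal 564.37 + brokerage 460.75 + delivery 238.09 + duty 13633.50 = 23159.32
Landed cost = invoice 122963.16 + 23159.32 = 146122.48

Total landed cost: CNY 146122.48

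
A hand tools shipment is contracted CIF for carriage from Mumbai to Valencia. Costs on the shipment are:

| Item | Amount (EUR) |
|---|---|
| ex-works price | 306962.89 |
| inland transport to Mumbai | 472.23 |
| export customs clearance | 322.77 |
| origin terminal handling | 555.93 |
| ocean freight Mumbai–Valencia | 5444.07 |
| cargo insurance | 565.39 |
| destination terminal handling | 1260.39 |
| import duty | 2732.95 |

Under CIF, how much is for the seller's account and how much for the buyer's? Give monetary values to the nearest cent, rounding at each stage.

Seller: EUR 314323.28; buyer: EUR 3993.34

CIF: the seller pays costs through ocean freight and marine insurance to the destination port.
Seller's account: goods 306962.89 + inland to port 472.23 + export clearance 322.77 + origin terminal 555.93 + freight 5444.07 + insurance 565.39 = 314323.28
Buyer's account: destination terminal 1260.39 + duty 2732.95 = 3993.34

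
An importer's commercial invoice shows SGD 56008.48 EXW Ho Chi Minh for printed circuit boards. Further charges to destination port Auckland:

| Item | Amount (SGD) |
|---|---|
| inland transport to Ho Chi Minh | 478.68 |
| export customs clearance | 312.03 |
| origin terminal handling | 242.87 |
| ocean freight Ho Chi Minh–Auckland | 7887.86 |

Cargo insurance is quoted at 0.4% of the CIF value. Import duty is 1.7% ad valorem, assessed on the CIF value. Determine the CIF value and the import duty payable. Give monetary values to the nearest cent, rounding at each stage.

Let C be the CIF value. C = EXW price + pre-shipment costs + freight + 0.4% × C
C − 0.4% × C = 56008.48 + 478.68 + 312.03 + 242.87 + 7887.86
0.996 × C = 64929.92
C = 64929.92 / 0.996 = 65190.68
Insurance premium = 0.4% × 65190.68 = 260.76
Import duty = 65190.68 × 1.7% = 1108.24

CIF value: SGD 65190.68; import duty: SGD 1108.24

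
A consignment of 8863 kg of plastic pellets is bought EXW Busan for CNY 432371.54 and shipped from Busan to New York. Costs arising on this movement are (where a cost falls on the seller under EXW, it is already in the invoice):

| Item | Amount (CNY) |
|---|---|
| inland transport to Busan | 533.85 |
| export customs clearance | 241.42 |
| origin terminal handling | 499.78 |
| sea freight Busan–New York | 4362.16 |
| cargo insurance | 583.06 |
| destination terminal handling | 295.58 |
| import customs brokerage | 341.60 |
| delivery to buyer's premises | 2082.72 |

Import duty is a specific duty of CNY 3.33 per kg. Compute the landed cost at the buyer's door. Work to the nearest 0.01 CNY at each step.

EXW: the seller makes goods available at their premises; the buyer bears all onward costs.
CIF value = EXW price + inland to port + export clearance + origin terminal + freight + insurance = 432371.54 + 533.85 + 241.42 + 499.78 + 4362.16 + 583.06 = 438591.81
Import duty = 8863 × 3.33 = 29513.79
Buyer bears: inland to port 533.85 + export clearance 241.42 + origin terminal 499.78 + freight 4362.16 + insurance 583.06 + destination terminal 295.58 + brokerage 341.60 + delivery 2082.72 + duty 29513.79 = 38453.96
Landed cost = invoice 432371.54 + 38453.96 = 470825.50

Total landed cost: CNY 470825.50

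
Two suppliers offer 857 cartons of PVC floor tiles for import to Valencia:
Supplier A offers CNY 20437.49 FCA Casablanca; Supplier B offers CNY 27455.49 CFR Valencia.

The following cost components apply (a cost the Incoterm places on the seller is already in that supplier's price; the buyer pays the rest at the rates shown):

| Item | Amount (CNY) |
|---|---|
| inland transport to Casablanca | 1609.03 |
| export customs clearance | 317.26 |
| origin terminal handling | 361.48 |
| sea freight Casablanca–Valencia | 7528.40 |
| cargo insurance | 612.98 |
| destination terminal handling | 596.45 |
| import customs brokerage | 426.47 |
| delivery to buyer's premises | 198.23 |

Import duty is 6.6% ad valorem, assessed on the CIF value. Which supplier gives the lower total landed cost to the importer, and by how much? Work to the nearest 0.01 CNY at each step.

Supplier A (FCA):
CIF value = FCA price + origin terminal + freight + insurance = 20437.49 + 361.48 + 7528.40 + 612.98 = 28940.35
Import duty = 28940.35 × 6.6% = 1910.06
Buyer bears (A): 361.48 + 7528.40 + 612.98 + 596.45 + 426.47 + 198.23 = 9724.01
Landed cost (A) = invoice 20437.49 + 9724.01 + duty 1910.06 = 32071.56
Supplier B (CFR):
CIF value = CFR price + insurance = 27455.49 + 612.98 = 28068.47
Import duty = 28068.47 × 6.6% = 1852.52
Buyer bears (B): 612.98 + 596.45 + 426.47 + 198.23 = 1834.13
Landed cost (B) = invoice 27455.49 + 1834.13 + duty 1852.52 = 31142.14
Difference = |32071.56 − 31142.14| = 929.42

Supplier B is cheaper by CNY 929.42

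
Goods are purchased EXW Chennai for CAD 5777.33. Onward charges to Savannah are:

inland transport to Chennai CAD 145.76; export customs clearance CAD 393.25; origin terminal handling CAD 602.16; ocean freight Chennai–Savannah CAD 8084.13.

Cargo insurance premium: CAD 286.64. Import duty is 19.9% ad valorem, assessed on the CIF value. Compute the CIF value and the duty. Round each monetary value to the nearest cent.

CIF value: CAD 15289.27; import duty: CAD 3042.56

CIF = EXW price + pre-shipment costs + freight + insurance
CIF = 5777.33 + 145.76 + 393.25 + 602.16 + 8084.13 + 286.64 = 15289.27
Import duty = 15289.27 × 19.9% = 3042.56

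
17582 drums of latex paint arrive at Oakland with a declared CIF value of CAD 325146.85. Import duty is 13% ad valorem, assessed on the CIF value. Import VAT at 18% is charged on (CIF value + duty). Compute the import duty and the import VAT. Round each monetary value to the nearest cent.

Import duty = 325146.85 × 13% = 42269.09
VAT base = CIF + duty = 325146.85 + 42269.09 = 367415.94
Import VAT = 367415.94 × 18% = 66134.87

Import duty: CAD 42269.09; import VAT: CAD 66134.87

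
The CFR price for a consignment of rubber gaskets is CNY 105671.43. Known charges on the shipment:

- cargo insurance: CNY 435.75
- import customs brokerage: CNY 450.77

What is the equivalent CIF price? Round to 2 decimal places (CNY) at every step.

CIF price: CNY 106107.18

Not relevant to the conversion: brokerage — on the buyer under both terms; not part of either seller's price.
From CFR to CIF, the seller additionally bears: insurance.
CIF price = 105671.43 + 435.75 = 106107.18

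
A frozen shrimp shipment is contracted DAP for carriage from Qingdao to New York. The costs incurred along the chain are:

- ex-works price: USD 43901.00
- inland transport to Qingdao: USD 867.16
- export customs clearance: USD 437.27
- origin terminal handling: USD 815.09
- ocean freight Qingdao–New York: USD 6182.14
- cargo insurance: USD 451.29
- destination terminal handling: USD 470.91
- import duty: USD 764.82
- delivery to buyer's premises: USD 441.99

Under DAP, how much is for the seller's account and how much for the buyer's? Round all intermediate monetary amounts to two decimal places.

Seller: USD 53566.85; buyer: USD 764.82

DAP: the seller bears all costs to the named destination except import duty and clearance.
Seller's account: goods 43901.00 + inland to port 867.16 + export clearance 437.27 + origin terminal 815.09 + freight 6182.14 + insurance 451.29 + destination terminal 470.91 + delivery 441.99 = 53566.85
Buyer's account: duty 764.82 = 764.82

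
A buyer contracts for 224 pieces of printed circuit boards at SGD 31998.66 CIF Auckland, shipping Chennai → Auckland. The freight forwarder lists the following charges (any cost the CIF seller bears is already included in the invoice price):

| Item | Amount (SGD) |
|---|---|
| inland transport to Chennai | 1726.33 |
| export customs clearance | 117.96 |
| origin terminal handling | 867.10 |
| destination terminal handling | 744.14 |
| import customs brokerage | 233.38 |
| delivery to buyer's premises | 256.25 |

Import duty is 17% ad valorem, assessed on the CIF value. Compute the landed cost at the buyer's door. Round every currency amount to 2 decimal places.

Total landed cost: SGD 38672.20

CIF: the seller pays costs through ocean freight and marine insurance to the destination port.
Already in the invoice (seller's account under CIF): inland to port, export clearance, origin terminal — exclude.
The CIF price already equals the CIF value: 31998.66
Import duty = 31998.66 × 17% = 5439.77
Buyer bears: destination terminal 744.14 + brokerage 233.38 + delivery 256.25 + duty 5439.77 = 6673.54
Landed cost = invoice 31998.66 + 6673.54 = 38672.20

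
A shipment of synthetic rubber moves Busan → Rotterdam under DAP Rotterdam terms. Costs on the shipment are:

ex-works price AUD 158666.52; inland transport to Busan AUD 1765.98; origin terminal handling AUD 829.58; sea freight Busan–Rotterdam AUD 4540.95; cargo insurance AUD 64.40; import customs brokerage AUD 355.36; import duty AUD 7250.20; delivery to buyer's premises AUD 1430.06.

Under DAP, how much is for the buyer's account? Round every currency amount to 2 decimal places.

Buyer's account: AUD 7605.56

DAP: the seller bears all costs to the named destination except import duty and clearance.
Seller's account: goods 158666.52 + inland to port 1765.98 + origin terminal 829.58 + freight 4540.95 + insurance 64.40 + delivery 1430.06 = 167297.49
Buyer's account: brokerage 355.36 + duty 7250.20 = 7605.56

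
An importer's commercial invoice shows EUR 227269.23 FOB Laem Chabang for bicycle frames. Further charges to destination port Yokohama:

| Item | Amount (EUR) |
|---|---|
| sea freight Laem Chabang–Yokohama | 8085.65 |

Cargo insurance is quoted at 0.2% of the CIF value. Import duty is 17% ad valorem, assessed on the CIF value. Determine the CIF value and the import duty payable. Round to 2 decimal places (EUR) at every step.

CIF value: EUR 235826.53; import duty: EUR 40090.51

Let C be the CIF value. C = FOB price + freight + 0.2% × C
C − 0.2% × C = 227269.23 + 8085.65
0.998 × C = 235354.88
C = 235354.88 / 0.998 = 235826.53
Insurance premium = 0.2% × 235826.53 = 471.65
Import duty = 235826.53 × 17% = 40090.51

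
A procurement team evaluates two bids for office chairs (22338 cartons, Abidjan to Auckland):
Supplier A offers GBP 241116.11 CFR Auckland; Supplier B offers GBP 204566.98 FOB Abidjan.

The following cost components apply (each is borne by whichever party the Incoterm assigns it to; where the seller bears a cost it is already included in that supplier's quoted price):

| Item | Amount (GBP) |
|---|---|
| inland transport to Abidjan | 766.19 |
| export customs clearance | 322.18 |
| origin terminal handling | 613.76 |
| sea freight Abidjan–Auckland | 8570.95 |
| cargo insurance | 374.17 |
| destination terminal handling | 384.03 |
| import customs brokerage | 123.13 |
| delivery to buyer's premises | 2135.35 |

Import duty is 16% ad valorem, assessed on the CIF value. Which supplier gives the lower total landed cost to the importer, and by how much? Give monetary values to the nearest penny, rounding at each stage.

Supplier B is cheaper by GBP 32454.68

Supplier A (CFR):
CIF value = CFR price + insurance = 241116.11 + 374.17 = 241490.28
Import duty = 241490.28 × 16% = 38638.44
Buyer bears (A): 374.17 + 384.03 + 123.13 + 2135.35 = 3016.68
Landed cost (A) = invoice 241116.11 + 3016.68 + duty 38638.44 = 282771.23
Supplier B (FOB):
CIF value = FOB price + freight + insurance = 204566.98 + 8570.95 + 374.17 = 213512.10
Import duty = 213512.10 × 16% = 34161.94
Buyer bears (B): 8570.95 + 374.17 + 384.03 + 123.13 + 2135.35 = 11587.63
Landed cost (B) = invoice 204566.98 + 11587.63 + duty 34161.94 = 250316.55
Difference = |282771.23 − 250316.55| = 32454.68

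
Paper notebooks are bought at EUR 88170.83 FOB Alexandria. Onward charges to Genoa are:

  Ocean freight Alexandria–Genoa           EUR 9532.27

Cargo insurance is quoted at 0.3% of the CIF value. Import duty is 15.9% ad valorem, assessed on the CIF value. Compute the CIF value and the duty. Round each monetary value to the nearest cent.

Let C be the CIF value. C = FOB price + freight + 0.3% × C
C − 0.3% × C = 88170.83 + 9532.27
0.997 × C = 97703.10
C = 97703.10 / 0.997 = 97997.09
Insurance premium = 0.3% × 97997.09 = 293.99
Import duty = 97997.09 × 15.9% = 15581.54

CIF value: EUR 97997.09; import duty: EUR 15581.54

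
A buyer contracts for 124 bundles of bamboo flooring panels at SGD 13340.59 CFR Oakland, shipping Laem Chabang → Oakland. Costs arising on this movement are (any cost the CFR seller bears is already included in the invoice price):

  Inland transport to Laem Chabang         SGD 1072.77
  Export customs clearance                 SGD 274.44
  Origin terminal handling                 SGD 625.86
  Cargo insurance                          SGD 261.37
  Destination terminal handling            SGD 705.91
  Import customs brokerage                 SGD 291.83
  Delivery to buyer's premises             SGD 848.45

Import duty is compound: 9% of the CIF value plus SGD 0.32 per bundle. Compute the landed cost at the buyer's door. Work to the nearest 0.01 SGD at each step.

CFR: the seller pays costs through ocean freight to the destination port, but not insurance.
Already in the invoice (seller's account under CFR): inland to port, export clearance, origin terminal — exclude.
CIF value = CFR price + insurance = 13340.59 + 261.37 = 13601.96
Ad valorem component: 13601.96 × 9% = 1224.18
Specific component: 124 × 0.32 = 39.68
Import duty = 1224.18 + 39.68 = 1263.86
Buyer bears: insurance 261.37 + destination terminal 705.91 + brokerage 291.83 + delivery 848.45 + duty 1263.86 = 3371.42
Landed cost = invoice 13340.59 + 3371.42 = 16712.01

Total landed cost: SGD 16712.01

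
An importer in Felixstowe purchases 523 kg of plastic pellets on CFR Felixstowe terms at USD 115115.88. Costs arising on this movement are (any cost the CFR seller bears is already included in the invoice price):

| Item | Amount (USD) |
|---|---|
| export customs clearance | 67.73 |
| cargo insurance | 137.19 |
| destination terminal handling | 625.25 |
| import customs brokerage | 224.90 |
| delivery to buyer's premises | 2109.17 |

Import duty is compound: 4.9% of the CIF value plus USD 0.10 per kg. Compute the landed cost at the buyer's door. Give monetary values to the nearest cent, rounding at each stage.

Total landed cost: USD 123912.09

CFR: the seller pays costs through ocean freight to the destination port, but not insurance.
Already in the invoice (seller's account under CFR): export clearance — exclude.
CIF value = CFR price + insurance = 115115.88 + 137.19 = 115253.07
Ad valorem component: 115253.07 × 4.9% = 5647.40
Specific component: 523 × 0.10 = 52.30
Import duty = 5647.40 + 52.30 = 5699.70
Buyer bears: insurance 137.19 + destination terminal 625.25 + brokerage 224.90 + delivery 2109.17 + duty 5699.70 = 8796.21
Landed cost = invoice 115115.88 + 8796.21 = 123912.09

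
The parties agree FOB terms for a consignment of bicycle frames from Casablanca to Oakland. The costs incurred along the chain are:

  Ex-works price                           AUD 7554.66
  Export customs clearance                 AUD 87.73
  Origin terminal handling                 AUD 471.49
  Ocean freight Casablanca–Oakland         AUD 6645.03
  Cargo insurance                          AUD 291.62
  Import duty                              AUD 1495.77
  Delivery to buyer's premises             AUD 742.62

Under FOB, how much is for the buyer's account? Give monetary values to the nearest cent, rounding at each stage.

Buyer's account: AUD 9175.04

FOB: the seller bears costs until goods are on board at the origin port; the buyer bears freight, insurance and all costs thereafter.
Seller's account: goods 7554.66 + export clearance 87.73 + origin terminal 471.49 = 8113.88
Buyer's account: freight 6645.03 + insurance 291.62 + duty 1495.77 + delivery 742.62 = 9175.04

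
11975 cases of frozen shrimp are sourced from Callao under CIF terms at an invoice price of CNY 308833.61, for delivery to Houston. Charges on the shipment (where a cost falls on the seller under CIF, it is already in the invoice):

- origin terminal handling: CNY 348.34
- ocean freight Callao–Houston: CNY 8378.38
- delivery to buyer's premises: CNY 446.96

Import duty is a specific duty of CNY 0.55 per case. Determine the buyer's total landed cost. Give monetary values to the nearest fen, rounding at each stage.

CIF: the seller pays costs through ocean freight and marine insurance to the destination port.
Already in the invoice (seller's account under CIF): origin terminal, freight — exclude.
The CIF price already equals the CIF value: 308833.61
Import duty = 11975 × 0.55 = 6586.25
Buyer bears: delivery 446.96 + duty 6586.25 = 7033.21
Landed cost = invoice 308833.61 + 7033.21 = 315866.82

Total landed cost: CNY 315866.82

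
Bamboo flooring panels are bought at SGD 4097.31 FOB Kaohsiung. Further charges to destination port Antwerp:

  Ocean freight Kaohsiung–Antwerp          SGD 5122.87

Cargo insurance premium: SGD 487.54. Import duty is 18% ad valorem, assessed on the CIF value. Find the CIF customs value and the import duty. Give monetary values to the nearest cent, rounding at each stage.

CIF value: SGD 9707.72; import duty: SGD 1747.39

CIF = FOB price + freight + insurance
CIF = 4097.31 + 5122.87 + 487.54 = 9707.72
Import duty = 9707.72 × 18% = 1747.39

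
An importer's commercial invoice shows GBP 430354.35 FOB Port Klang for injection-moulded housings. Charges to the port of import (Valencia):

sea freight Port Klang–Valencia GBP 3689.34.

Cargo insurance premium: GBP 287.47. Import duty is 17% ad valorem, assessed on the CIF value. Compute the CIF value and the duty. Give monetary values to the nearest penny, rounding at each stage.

CIF = FOB price + freight + insurance
CIF = 430354.35 + 3689.34 + 287.47 = 434331.16
Import duty = 434331.16 × 17% = 73836.30

CIF value: GBP 434331.16; import duty: GBP 73836.30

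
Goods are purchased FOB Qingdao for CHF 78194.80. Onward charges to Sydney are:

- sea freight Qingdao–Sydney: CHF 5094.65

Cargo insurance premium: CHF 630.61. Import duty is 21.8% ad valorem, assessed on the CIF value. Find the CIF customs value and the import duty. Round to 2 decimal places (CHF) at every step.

CIF value: CHF 83920.06; import duty: CHF 18294.57

CIF = FOB price + freight + insurance
CIF = 78194.80 + 5094.65 + 630.61 = 83920.06
Import duty = 83920.06 × 21.8% = 18294.57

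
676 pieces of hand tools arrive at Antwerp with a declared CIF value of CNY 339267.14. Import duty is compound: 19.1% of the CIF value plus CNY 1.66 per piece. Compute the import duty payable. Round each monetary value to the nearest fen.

Ad valorem component: 339267.14 × 19.1% = 64800.02
Specific component: 676 × 1.66 = 1122.16
Import duty = 64800.02 + 1122.16 = 65922.18

Import duty: CNY 65922.18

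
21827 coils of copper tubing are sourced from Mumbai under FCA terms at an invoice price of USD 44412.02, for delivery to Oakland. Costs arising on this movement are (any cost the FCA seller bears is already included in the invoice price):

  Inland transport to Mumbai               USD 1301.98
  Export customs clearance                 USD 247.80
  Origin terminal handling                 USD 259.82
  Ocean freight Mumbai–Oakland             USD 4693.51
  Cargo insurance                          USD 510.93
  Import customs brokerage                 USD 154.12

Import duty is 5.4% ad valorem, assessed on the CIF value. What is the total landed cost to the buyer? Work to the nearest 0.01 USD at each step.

FCA: the seller delivers export-cleared goods to the carrier; the buyer bears costs from that point.
Already in the invoice (seller's account under FCA): inland to port, export clearance — exclude.
CIF value = FCA price + origin terminal + freight + insurance = 44412.02 + 259.82 + 4693.51 + 510.93 = 49876.28
Import duty = 49876.28 × 5.4% = 2693.32
Buyer bears: origin terminal 259.82 + freight 4693.51 + insurance 510.93 + brokerage 154.12 + duty 2693.32 = 8311.70
Landed cost = invoice 44412.02 + 8311.70 = 52723.72

Total landed cost: USD 52723.72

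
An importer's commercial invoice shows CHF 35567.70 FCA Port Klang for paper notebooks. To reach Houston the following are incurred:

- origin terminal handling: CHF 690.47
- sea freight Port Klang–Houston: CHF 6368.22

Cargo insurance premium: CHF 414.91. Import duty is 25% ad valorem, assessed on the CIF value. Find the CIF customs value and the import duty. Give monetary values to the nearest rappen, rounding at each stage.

CIF value: CHF 43041.30; import duty: CHF 10760.33

CIF = FCA price + pre-shipment costs + freight + insurance
CIF = 35567.70 + 690.47 + 6368.22 + 414.91 = 43041.30
Import duty = 43041.30 × 25% = 10760.33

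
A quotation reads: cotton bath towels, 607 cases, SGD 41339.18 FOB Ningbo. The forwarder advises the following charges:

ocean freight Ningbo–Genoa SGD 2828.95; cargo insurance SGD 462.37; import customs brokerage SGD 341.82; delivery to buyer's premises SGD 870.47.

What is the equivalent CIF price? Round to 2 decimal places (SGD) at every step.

CIF price: SGD 44630.50

Not relevant to the conversion: delivery, brokerage — on the buyer under both terms; not part of either seller's price.
From FOB to CIF, the seller additionally bears: freight, insurance.
CIF price = 41339.18 + 2828.95 + 462.37 = 44630.50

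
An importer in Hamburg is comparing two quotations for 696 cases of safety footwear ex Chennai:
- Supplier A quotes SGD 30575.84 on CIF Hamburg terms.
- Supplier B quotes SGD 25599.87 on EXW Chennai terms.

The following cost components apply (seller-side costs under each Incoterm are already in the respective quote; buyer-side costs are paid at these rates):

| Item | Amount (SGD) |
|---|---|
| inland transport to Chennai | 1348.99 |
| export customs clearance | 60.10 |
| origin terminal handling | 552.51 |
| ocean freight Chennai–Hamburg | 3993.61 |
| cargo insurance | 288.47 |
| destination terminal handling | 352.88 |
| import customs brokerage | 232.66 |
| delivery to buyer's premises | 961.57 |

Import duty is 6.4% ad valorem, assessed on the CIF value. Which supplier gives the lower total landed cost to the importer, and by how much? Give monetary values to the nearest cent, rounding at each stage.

Supplier A (CIF):
The CIF price already equals the CIF value: 30575.84
Import duty = 30575.84 × 6.4% = 1956.85
Buyer bears (A): 352.88 + 232.66 + 961.57 = 1547.11
Landed cost (A) = invoice 30575.84 + 1547.11 + duty 1956.85 = 34079.80
Supplier B (EXW):
CIF value = EXW price + inland to port + export clearance + origin terminal + freight + insurance = 25599.87 + 1348.99 + 60.10 + 552.51 + 3993.61 + 288.47 = 31843.55
Import duty = 31843.55 × 6.4% = 2037.99
Buyer bears (B): 1348.99 + 60.10 + 552.51 + 3993.61 + 288.47 + 352.88 + 232.66 + 961.57 = 7790.79
Landed cost (B) = invoice 25599.87 + 7790.79 + duty 2037.99 = 35428.65
Difference = |34079.80 − 35428.65| = 1348.85

Supplier A is cheaper by SGD 1348.85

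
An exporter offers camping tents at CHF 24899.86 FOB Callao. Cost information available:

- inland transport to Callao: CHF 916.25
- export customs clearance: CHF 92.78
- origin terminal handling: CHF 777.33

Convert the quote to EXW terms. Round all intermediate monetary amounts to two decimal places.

EXW price: CHF 23113.50

From FOB to EXW, the seller no longer bears: inland to port, export clearance, origin terminal.
EXW price = 24899.86 − 916.25 − 92.78 − 777.33 = 23113.50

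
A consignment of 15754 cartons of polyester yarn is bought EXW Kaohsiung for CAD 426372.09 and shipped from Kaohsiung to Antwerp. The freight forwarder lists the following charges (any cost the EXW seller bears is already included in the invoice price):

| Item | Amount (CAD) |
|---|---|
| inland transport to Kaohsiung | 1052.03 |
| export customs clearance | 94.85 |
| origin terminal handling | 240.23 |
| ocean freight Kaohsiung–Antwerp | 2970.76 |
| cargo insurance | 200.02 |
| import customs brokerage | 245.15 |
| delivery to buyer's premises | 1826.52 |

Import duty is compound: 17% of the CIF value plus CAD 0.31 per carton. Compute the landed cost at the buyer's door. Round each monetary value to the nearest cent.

EXW: the seller makes goods available at their premises; the buyer bears all onward costs.
CIF value = EXW price + inland to port + export clearance + origin terminal + freight + insurance = 426372.09 + 1052.03 + 94.85 + 240.23 + 2970.76 + 200.02 = 430929.98
Ad valorem component: 430929.98 × 17% = 73258.10
Specific component: 15754 × 0.31 = 4883.74
Import duty = 73258.10 + 4883.74 = 78141.84
Buyer bears: inland to port 1052.03 + export clearance 94.85 + origin terminal 240.23 + freight 2970.76 + insurance 200.02 + brokerage 245.15 + delivery 1826.52 + duty 78141.84 = 84771.40
Landed cost = invoice 426372.09 + 84771.40 = 511143.49

Total landed cost: CAD 511143.49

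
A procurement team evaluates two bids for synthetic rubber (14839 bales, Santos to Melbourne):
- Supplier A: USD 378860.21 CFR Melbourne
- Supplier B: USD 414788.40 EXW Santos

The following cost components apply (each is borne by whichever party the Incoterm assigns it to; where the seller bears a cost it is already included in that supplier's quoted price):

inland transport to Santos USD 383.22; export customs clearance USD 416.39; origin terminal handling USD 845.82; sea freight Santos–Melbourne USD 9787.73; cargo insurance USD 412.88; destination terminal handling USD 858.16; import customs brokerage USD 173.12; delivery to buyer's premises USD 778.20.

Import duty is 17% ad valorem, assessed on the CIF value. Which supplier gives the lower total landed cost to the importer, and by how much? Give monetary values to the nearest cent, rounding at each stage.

Supplier A is cheaper by USD 55412.77

Supplier A (CFR):
CIF value = CFR price + insurance = 378860.21 + 412.88 = 379273.09
Import duty = 379273.09 × 17% = 64476.43
Buyer bears (A): 412.88 + 858.16 + 173.12 + 778.20 = 2222.36
Landed cost (A) = invoice 378860.21 + 2222.36 + duty 64476.43 = 445559.00
Supplier B (EXW):
CIF value = EXW price + inland to port + export clearance + origin terminal + freight + insurance = 414788.40 + 383.22 + 416.39 + 845.82 + 9787.73 + 412.88 = 426634.44
Import duty = 426634.44 × 17% = 72527.85
Buyer bears (B): 383.22 + 416.39 + 845.82 + 9787.73 + 412.88 + 858.16 + 173.12 + 778.20 = 13655.52
Landed cost (B) = invoice 414788.40 + 13655.52 + duty 72527.85 = 500971.77
Difference = |445559.00 − 500971.77| = 55412.77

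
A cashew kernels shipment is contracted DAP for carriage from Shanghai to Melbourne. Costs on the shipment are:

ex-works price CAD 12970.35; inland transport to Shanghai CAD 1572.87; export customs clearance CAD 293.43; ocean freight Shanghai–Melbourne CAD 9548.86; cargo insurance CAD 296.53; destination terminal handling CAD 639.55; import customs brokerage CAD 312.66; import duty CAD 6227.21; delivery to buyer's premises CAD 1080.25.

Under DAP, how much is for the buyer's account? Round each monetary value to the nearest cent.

DAP: the seller bears all costs to the named destination except import duty and clearance.
Seller's account: goods 12970.35 + inland to port 1572.87 + export clearance 293.43 + freight 9548.86 + insurance 296.53 + destination terminal 639.55 + delivery 1080.25 = 26401.84
Buyer's account: brokerage 312.66 + duty 6227.21 = 6539.87

Buyer's account: CAD 6539.87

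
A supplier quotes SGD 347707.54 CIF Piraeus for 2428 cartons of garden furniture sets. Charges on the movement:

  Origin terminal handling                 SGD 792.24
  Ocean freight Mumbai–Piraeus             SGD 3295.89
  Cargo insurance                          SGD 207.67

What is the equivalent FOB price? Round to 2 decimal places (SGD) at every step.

Not relevant to the conversion: origin terminal — on the seller under both CIF and FOB; already in the CIF price and stays in the FOB price.
From CIF to FOB, the seller no longer bears: freight, insurance.
FOB price = 347707.54 − 3295.89 − 207.67 = 344203.98

FOB price: SGD 344203.98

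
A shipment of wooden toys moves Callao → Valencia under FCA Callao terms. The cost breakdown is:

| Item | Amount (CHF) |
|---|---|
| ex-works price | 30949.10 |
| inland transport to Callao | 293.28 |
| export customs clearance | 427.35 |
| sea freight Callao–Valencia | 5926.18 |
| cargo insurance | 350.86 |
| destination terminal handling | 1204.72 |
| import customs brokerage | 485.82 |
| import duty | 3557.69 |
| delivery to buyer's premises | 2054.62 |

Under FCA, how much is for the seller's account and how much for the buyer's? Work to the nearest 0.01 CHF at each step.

Seller: CHF 31669.73; buyer: CHF 13579.89

FCA: the seller delivers export-cleared goods to the carrier; the buyer bears costs from that point.
Seller's account: goods 30949.10 + inland to port 293.28 + export clearance 427.35 = 31669.73
Buyer's account: freight 5926.18 + insurance 350.86 + destination terminal 1204.72 + brokerage 485.82 + duty 3557.69 + delivery 2054.62 = 13579.89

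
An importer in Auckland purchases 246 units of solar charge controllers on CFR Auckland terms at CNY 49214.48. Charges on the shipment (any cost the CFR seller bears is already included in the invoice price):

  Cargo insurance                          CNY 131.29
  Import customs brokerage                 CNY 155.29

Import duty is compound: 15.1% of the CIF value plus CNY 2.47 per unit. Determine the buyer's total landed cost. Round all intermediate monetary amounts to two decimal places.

CFR: the seller pays costs through ocean freight to the destination port, but not insurance.
CIF value = CFR price + insurance = 49214.48 + 131.29 = 49345.77
Ad valorem component: 49345.77 × 15.1% = 7451.21
Specific component: 246 × 2.47 = 607.62
Import duty = 7451.21 + 607.62 = 8058.83
Buyer bears: insurance 131.29 + brokerage 155.29 + duty 8058.83 = 8345.41
Landed cost = invoice 49214.48 + 8345.41 = 57559.89

Total landed cost: CNY 57559.89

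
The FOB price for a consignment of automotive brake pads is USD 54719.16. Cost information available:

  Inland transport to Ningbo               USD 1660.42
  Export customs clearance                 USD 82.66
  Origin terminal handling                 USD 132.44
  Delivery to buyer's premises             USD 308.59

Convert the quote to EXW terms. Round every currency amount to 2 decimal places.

EXW price: USD 52843.64

Not relevant to the conversion: delivery — on the buyer under both terms; not part of either seller's price.
From FOB to EXW, the seller no longer bears: inland to port, export clearance, origin terminal.
EXW price = 54719.16 − 1660.42 − 82.66 − 132.44 = 52843.64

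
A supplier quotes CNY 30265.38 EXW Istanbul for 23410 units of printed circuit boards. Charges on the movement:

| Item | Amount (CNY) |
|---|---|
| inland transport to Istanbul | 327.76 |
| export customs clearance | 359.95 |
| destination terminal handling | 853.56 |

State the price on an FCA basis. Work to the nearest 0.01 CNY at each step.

Not relevant to the conversion: destination terminal — on the buyer under both terms; not part of either seller's price.
From EXW to FCA, the seller additionally bears: inland to port, export clearance.
FCA price = 30265.38 + 327.76 + 359.95 = 30953.09

FCA price: CNY 30953.09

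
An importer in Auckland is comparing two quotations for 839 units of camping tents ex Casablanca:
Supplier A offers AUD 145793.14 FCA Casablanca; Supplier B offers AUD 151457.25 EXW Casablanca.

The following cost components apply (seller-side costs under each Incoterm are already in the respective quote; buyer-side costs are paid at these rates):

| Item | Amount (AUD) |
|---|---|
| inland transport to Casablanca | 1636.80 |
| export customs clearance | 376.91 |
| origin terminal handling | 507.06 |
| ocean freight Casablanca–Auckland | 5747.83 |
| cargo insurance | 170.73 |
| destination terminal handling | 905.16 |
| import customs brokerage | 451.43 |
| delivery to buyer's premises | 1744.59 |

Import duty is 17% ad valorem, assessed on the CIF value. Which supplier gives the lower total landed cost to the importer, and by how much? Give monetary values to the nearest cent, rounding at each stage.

Supplier A is cheaper by AUD 8983.05

Supplier A (FCA):
CIF value = FCA price + origin terminal + freight + insurance = 145793.14 + 507.06 + 5747.83 + 170.73 = 152218.76
Import duty = 152218.76 × 17% = 25877.19
Buyer bears (A): 507.06 + 5747.83 + 170.73 + 905.16 + 451.43 + 1744.59 = 9526.80
Landed cost (A) = invoice 145793.14 + 9526.80 + duty 25877.19 = 181197.13
Supplier B (EXW):
CIF value = EXW price + inland to port + export clearance + origin terminal + freight + insurance = 151457.25 + 1636.80 + 376.91 + 507.06 + 5747.83 + 170.73 = 159896.58
Import duty = 159896.58 × 17% = 27182.42
Buyer bears (B): 1636.80 + 376.91 + 507.06 + 5747.83 + 170.73 + 905.16 + 451.43 + 1744.59 = 11540.51
Landed cost (B) = invoice 151457.25 + 11540.51 + duty 27182.42 = 190180.18
Difference = |181197.13 − 190180.18| = 8983.05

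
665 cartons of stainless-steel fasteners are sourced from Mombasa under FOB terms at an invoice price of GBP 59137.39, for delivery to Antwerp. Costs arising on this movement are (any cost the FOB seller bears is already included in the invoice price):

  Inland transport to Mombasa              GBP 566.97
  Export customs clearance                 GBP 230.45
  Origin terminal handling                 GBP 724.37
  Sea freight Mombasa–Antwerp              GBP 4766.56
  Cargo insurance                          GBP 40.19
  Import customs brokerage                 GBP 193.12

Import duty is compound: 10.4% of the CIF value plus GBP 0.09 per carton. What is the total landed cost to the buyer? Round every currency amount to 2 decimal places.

FOB: the seller bears costs until goods are on board at the origin port; the buyer bears freight, insurance and all costs thereafter.
Already in the invoice (seller's account under FOB): inland to port, export clearance, origin terminal — exclude.
CIF value = FOB price + freight + insurance = 59137.39 + 4766.56 + 40.19 = 63944.14
Ad valorem component: 63944.14 × 10.4% = 6650.19
Specific component: 665 × 0.09 = 59.85
Import duty = 6650.19 + 59.85 = 6710.04
Buyer bears: freight 4766.56 + insurance 40.19 + brokerage 193.12 + duty 6710.04 = 11709.91
Landed cost = invoice 59137.39 + 11709.91 = 70847.30

Total landed cost: GBP 70847.30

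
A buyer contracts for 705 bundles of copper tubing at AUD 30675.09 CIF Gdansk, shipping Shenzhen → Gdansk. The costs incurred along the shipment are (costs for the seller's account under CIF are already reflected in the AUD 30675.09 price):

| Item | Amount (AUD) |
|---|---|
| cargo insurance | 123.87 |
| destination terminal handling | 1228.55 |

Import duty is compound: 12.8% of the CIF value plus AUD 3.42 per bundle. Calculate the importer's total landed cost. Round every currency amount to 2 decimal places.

Total landed cost: AUD 38241.15

CIF: the seller pays costs through ocean freight and marine insurance to the destination port.
Already in the invoice (seller's account under CIF): insurance — exclude.
The CIF price already equals the CIF value: 30675.09
Ad valorem component: 30675.09 × 12.8% = 3926.41
Specific component: 705 × 3.42 = 2411.10
Import duty = 3926.41 + 2411.10 = 6337.51
Buyer bears: destination terminal 1228.55 + duty 6337.51 = 7566.06
Landed cost = invoice 30675.09 + 7566.06 = 38241.15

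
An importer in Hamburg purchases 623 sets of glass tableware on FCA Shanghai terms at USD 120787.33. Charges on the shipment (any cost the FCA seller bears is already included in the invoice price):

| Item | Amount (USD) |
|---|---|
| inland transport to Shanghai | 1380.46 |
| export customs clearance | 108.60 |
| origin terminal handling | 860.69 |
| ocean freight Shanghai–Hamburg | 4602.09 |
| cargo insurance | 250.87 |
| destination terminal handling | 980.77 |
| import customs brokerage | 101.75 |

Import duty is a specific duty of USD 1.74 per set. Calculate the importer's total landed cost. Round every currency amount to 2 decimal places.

Total landed cost: USD 128667.52

FCA: the seller delivers export-cleared goods to the carrier; the buyer bears costs from that point.
Already in the invoice (seller's account under FCA): inland to port, export clearance — exclude.
CIF value = FCA price + origin terminal + freight + insurance = 120787.33 + 860.69 + 4602.09 + 250.87 = 126500.98
Import duty = 623 × 1.74 = 1084.02
Buyer bears: origin terminal 860.69 + freight 4602.09 + insurance 250.87 + destination terminal 980.77 + brokerage 101.75 + duty 1084.02 = 7880.19
Landed cost = invoice 120787.33 + 7880.19 = 128667.52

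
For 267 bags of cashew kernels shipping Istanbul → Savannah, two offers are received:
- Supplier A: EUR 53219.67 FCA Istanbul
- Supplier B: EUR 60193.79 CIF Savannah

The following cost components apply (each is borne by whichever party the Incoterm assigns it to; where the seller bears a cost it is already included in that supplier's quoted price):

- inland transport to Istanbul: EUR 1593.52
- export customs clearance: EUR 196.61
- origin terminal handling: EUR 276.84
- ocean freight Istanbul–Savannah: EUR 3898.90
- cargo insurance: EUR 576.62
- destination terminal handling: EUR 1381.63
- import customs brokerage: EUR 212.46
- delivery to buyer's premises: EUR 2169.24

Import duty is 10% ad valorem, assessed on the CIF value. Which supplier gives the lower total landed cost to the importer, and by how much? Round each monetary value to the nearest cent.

Supplier A (FCA):
CIF value = FCA price + origin terminal + freight + insurance = 53219.67 + 276.84 + 3898.90 + 576.62 = 57972.03
Import duty = 57972.03 × 10% = 5797.20
Buyer bears (A): 276.84 + 3898.90 + 576.62 + 1381.63 + 212.46 + 2169.24 = 8515.69
Landed cost (A) = invoice 53219.67 + 8515.69 + duty 5797.20 = 67532.56
Supplier B (CIF):
The CIF price already equals the CIF value: 60193.79
Import duty = 60193.79 × 10% = 6019.38
Buyer bears (B): 1381.63 + 212.46 + 2169.24 = 3763.33
Landed cost (B) = invoice 60193.79 + 3763.33 + duty 6019.38 = 69976.50
Difference = |67532.56 − 69976.50| = 2443.94

Supplier A is cheaper by EUR 2443.94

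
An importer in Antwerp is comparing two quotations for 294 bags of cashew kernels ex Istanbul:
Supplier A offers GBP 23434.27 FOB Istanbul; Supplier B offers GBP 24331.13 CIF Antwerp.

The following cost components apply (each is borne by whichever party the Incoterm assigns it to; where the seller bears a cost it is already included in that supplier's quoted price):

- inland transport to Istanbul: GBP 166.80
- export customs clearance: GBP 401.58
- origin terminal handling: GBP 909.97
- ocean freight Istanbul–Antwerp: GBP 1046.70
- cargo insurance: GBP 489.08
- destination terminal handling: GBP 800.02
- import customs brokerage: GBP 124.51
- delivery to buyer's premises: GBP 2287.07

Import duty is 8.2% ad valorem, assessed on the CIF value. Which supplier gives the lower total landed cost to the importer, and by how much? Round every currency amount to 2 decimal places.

Supplier B is cheaper by GBP 691.31

Supplier A (FOB):
CIF value = FOB price + freight + insurance = 23434.27 + 1046.70 + 489.08 = 24970.05
Import duty = 24970.05 × 8.2% = 2047.54
Buyer bears (A): 1046.70 + 489.08 + 800.02 + 124.51 + 2287.07 = 4747.38
Landed cost (A) = invoice 23434.27 + 4747.38 + duty 2047.54 = 30229.19
Supplier B (CIF):
The CIF price already equals the CIF value: 24331.13
Import duty = 24331.13 × 8.2% = 1995.15
Buyer bears (B): 800.02 + 124.51 + 2287.07 = 3211.60
Landed cost (B) = invoice 24331.13 + 3211.60 + duty 1995.15 = 29537.88
Difference = |30229.19 − 29537.88| = 691.31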